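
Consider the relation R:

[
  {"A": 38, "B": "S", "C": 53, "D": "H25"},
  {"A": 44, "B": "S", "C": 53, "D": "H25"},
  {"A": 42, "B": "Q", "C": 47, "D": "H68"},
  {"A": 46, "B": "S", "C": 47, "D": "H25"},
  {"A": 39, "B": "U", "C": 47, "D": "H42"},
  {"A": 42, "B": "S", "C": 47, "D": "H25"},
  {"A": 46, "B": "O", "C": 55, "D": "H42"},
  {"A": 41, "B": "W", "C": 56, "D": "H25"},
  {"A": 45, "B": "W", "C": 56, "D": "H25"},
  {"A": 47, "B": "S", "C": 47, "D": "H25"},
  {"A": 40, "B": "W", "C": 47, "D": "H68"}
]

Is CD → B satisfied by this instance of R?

No

(C=53, D=H25): 2 rows → B = S, S ✓
(C=47, D=H68): 2 rows → B takes values {Q, W} — violation
(C=47, D=H25): 3 rows → B = S, S, S ✓
(C=47, D=H42): 1 row → B = U ✓
(C=55, D=H42): 1 row → B = O ✓
(C=56, D=H25): 2 rows → B = W, W ✓
Two rows agree on CD but differ on B, so CD → B does not hold.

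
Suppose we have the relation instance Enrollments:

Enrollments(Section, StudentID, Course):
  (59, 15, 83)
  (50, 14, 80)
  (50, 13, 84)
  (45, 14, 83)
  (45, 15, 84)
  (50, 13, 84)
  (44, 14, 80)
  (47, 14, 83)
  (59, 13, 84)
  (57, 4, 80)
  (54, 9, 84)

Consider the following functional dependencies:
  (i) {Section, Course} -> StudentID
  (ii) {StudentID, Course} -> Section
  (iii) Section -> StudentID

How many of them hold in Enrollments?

1

(i) {Section, Course} -> StudentID: every LHS value maps to a single RHS value — holds.
(ii) {StudentID, Course} -> Section: (StudentID=14, Course=80): 2 rows → Section takes values {50, 44} — violation; (StudentID=13, Course=84): 3 rows → Section takes values {50, 59} — violation; (StudentID=14, Course=83): 2 rows → Section takes values {45, 47} — violation — fails.
(iii) Section -> StudentID: Section=59: 2 rows → StudentID takes values {15, 13} — violation; Section=50: 3 rows → StudentID takes values {14, 13} — violation; Section=45: 2 rows → StudentID takes values {14, 15} — violation — fails.
1 of the 3 dependencies holds.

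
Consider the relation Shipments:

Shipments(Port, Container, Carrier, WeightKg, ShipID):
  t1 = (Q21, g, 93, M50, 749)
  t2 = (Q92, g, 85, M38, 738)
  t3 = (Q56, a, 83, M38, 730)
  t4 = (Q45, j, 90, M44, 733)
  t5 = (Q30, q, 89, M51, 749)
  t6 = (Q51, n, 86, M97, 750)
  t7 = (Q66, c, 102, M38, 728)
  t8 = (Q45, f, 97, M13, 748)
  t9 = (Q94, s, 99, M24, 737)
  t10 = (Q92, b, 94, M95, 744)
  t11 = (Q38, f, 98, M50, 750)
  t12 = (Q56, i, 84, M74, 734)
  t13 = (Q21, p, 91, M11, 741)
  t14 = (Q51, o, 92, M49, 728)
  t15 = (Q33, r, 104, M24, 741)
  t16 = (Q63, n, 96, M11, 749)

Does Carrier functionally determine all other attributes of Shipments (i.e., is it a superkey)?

Yes

All 16 rows have distinct Carrier values, so Carrier → (all attributes) holds and Carrier is a superkey.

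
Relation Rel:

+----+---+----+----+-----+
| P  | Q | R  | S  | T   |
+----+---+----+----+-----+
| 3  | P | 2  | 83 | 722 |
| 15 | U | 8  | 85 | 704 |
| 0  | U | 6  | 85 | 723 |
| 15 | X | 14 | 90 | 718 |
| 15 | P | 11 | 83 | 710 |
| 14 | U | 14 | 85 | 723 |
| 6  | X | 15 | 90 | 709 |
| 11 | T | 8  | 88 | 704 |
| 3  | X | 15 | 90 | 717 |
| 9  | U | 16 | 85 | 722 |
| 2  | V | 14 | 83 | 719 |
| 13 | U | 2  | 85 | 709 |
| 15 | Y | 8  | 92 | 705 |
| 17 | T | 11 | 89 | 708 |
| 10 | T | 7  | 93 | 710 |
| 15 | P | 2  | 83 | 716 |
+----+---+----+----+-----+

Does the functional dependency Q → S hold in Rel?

No

Q=P: 3 rows → S = 83, 83, 83 ✓
Q=U: 5 rows → S = 85, 85, 85, 85, 85 ✓
Q=X: 3 rows → S = 90, 90, 90 ✓
Q=T: 3 rows → S takes values {88, 89, 93} — violation
Q=V: 1 row → S = 83 ✓
Q=Y: 1 row → S = 92 ✓
Two rows agree on Q but differ on S, so Q → S does not hold.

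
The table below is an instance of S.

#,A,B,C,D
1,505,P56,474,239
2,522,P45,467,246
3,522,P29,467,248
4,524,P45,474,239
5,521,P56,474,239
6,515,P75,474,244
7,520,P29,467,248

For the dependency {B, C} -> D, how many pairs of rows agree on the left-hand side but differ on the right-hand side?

(B=P56, C=474): all 2 rows agree on D — 0 pairs.
(B=P29, C=467): all 2 rows agree on D — 0 pairs.

0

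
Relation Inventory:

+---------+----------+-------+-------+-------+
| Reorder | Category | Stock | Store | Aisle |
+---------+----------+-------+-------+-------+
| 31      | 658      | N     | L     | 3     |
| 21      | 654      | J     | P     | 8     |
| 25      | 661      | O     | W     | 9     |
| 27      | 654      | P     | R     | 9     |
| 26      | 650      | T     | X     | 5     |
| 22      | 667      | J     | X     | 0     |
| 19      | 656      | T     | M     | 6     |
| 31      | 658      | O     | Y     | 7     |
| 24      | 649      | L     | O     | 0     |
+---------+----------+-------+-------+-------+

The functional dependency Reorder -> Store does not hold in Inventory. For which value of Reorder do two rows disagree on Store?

Reorder=31: 2 rows → Store takes values {L, Y} — violation
Reorder=21: 1 row → Store = P ✓
Reorder=25: 1 row → Store = W ✓
Reorder=27: 1 row → Store = R ✓
Reorder=26: 1 row → Store = X ✓
Reorder=22: 1 row → Store = X ✓
Reorder=19: 1 row → Store = M ✓
Reorder=24: 1 row → Store = O ✓
The only Reorder value with inconsistent Store is Reorder=31.

31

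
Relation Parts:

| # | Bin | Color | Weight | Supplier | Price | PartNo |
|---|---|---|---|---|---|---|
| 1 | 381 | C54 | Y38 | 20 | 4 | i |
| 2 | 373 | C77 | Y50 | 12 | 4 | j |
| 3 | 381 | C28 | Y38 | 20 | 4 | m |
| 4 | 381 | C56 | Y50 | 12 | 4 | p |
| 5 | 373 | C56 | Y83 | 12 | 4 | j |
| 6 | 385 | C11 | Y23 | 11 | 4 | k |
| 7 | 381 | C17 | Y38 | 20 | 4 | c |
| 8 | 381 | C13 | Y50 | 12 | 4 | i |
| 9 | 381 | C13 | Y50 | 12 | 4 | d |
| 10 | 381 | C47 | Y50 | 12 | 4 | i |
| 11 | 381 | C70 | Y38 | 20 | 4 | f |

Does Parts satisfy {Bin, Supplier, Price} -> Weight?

(Bin=381, Supplier=20, Price=4): rows 1, 3, 7, 11 → Weight = Y38, Y38, Y38, Y38 ✓
(Bin=373, Supplier=12, Price=4): rows 2, 5 → Weight takes values {Y50, Y83} — violation
(Bin=381, Supplier=12, Price=4): rows 4, 8, 9, 10 → Weight = Y50, Y50, Y50, Y50 ✓
(Bin=385, Supplier=11, Price=4): row 6 → Weight = Y23 ✓
Two rows agree on {Bin, Supplier, Price} but differ on Weight, so {Bin, Supplier, Price} -> Weight does not hold.

No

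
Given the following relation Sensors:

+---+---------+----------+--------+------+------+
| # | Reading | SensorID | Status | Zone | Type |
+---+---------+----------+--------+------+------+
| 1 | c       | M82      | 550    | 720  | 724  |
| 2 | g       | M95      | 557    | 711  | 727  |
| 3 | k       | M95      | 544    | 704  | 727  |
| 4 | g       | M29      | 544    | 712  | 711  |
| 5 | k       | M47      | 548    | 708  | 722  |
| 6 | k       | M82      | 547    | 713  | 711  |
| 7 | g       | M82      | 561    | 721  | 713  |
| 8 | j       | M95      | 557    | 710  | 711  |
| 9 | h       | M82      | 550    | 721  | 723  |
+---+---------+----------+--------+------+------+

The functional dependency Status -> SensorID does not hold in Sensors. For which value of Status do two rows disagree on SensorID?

Status=550: rows 1, 9 → SensorID = M82, M82 ✓
Status=557: rows 2, 8 → SensorID = M95, M95 ✓
Status=544: rows 3, 4 → SensorID takes values {M95, M29} — violation
Status=548: row 5 → SensorID = M47 ✓
Status=547: row 6 → SensorID = M82 ✓
Status=561: row 7 → SensorID = M82 ✓
The only Status value with inconsistent SensorID is Status=544.

544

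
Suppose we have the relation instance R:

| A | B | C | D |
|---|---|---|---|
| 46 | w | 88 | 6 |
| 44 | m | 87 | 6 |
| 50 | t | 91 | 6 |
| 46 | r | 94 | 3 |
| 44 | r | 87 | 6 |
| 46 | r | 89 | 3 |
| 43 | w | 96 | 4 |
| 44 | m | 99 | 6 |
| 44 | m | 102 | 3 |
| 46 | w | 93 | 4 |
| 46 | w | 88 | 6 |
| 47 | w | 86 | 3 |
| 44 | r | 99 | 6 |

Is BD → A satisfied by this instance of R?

(B=w, D=6): 2 rows → A = 46, 46 ✓
(B=m, D=6): 2 rows → A = 44, 44 ✓
(B=t, D=6): 1 row → A = 50 ✓
(B=r, D=3): 2 rows → A = 46, 46 ✓
(B=r, D=6): 2 rows → A = 44, 44 ✓
(B=w, D=4): 2 rows → A takes values {43, 46} — violation
(B=m, D=3): 1 row → A = 44 ✓
(B=w, D=3): 1 row → A = 47 ✓
Two rows agree on BD but differ on A, so BD → A does not hold.

No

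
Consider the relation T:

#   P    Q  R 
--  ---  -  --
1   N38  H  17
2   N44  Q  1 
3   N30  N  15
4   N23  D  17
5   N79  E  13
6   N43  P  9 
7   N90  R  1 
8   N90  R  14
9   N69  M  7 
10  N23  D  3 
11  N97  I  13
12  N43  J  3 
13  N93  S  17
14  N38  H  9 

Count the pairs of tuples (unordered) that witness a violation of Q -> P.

Q=H: all 2 rows agree on P — 0 pairs.
Q=D: all 2 rows agree on P — 0 pairs.
Q=R: all 2 rows agree on P — 0 pairs.

0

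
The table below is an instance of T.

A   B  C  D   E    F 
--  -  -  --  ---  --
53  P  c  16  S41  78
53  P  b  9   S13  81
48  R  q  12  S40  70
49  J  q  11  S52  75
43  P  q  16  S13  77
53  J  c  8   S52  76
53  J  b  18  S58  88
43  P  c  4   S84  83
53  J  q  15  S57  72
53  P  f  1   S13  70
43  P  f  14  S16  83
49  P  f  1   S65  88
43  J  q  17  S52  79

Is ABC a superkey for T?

Yes

All 13 rows have distinct ABC values, so ABC → (all attributes) holds and ABC is a superkey.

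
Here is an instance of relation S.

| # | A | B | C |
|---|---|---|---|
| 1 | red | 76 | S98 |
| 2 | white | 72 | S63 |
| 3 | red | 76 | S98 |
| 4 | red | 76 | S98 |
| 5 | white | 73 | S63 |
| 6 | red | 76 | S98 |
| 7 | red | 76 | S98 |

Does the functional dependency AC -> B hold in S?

(A=red, C=S98): rows 1, 3, 4, 6, 7 → B = 76, 76, 76, 76, 76 ✓
(A=white, C=S63): rows 2, 5 → B takes values {72, 73} — violation
Two rows agree on AC but differ on B, so AC -> B does not hold.

No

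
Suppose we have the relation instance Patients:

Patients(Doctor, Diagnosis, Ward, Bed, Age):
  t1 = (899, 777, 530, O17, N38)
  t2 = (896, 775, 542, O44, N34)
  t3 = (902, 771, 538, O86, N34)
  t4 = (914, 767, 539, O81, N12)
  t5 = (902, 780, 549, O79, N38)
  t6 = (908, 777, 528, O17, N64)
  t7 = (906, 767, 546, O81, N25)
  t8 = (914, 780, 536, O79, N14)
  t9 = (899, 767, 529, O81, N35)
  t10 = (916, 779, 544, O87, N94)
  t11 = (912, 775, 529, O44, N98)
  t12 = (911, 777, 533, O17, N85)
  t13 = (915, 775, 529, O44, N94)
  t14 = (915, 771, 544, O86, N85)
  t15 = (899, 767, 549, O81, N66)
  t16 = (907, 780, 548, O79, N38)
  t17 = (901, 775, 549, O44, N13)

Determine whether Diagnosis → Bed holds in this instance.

Diagnosis=777: rows 1, 6, 12 → Bed = O17, O17, O17 ✓
Diagnosis=775: rows 2, 11, 13, 17 → Bed = O44, O44, O44, O44 ✓
Diagnosis=771: rows 3, 14 → Bed = O86, O86 ✓
Diagnosis=767: rows 4, 7, 9, 15 → Bed = O81, O81, O81, O81 ✓
Diagnosis=780: rows 5, 8, 16 → Bed = O79, O79, O79 ✓
Diagnosis=779: row 10 → Bed = O87 ✓
Every Diagnosis value is associated with a single Bed value, so Diagnosis → Bed holds.

Yes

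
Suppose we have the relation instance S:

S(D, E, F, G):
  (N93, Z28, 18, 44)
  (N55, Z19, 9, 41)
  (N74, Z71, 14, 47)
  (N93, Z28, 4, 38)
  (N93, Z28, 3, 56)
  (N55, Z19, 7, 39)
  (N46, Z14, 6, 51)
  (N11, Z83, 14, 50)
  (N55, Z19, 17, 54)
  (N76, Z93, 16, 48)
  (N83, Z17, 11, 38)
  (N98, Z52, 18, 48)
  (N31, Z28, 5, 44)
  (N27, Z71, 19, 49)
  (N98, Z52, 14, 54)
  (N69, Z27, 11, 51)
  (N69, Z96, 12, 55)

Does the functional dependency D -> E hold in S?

No

D=N93: 3 rows → E = Z28, Z28, Z28 ✓
D=N55: 3 rows → E = Z19, Z19, Z19 ✓
D=N74: 1 row → E = Z71 ✓
D=N46: 1 row → E = Z14 ✓
D=N11: 1 row → E = Z83 ✓
D=N76: 1 row → E = Z93 ✓
D=N83: 1 row → E = Z17 ✓
D=N98: 2 rows → E = Z52, Z52 ✓
D=N31: 1 row → E = Z28 ✓
D=N27: 1 row → E = Z71 ✓
D=N69: 2 rows → E takes values {Z27, Z96} — violation
Two rows agree on D but differ on E, so D -> E does not hold.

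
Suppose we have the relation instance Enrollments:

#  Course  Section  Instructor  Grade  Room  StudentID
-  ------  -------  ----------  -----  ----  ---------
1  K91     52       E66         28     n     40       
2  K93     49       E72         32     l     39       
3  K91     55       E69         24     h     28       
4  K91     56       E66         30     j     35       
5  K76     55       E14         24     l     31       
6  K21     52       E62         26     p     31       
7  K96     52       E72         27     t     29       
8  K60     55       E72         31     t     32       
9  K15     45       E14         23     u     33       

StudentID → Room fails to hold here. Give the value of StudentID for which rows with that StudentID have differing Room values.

31

StudentID=40: row 1 → Room = n ✓
StudentID=39: row 2 → Room = l ✓
StudentID=28: row 3 → Room = h ✓
StudentID=35: row 4 → Room = j ✓
StudentID=31: rows 5, 6 → Room takes values {l, p} — violation
StudentID=29: row 7 → Room = t ✓
StudentID=32: row 8 → Room = t ✓
StudentID=33: row 9 → Room = u ✓
The only StudentID value with inconsistent Room is StudentID=31.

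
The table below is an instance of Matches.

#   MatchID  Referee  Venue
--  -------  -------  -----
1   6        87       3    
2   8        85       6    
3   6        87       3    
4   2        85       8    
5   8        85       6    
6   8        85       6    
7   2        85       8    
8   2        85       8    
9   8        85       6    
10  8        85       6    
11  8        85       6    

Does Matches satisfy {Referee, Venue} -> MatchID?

Yes

(Referee=87, Venue=3): rows 1, 3 → MatchID = 6, 6 ✓
(Referee=85, Venue=6): rows 2, 5, 6, 9, 10, 11 → MatchID = 8, 8, 8, 8, 8, 8 ✓
(Referee=85, Venue=8): rows 4, 7, 8 → MatchID = 2, 2, 2 ✓
Every {Referee, Venue} value is associated with a single MatchID value, so {Referee, Venue} -> MatchID holds.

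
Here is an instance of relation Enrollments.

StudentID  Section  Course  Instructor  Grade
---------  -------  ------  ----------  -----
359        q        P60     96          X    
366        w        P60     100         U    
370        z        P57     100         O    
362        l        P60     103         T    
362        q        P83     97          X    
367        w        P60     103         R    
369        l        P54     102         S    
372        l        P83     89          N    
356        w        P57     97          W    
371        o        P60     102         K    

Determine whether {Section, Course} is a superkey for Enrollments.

No

Two distinct rows share (Section=w, Course=P60), so {Section, Course} does not determine every attribute — not a superkey.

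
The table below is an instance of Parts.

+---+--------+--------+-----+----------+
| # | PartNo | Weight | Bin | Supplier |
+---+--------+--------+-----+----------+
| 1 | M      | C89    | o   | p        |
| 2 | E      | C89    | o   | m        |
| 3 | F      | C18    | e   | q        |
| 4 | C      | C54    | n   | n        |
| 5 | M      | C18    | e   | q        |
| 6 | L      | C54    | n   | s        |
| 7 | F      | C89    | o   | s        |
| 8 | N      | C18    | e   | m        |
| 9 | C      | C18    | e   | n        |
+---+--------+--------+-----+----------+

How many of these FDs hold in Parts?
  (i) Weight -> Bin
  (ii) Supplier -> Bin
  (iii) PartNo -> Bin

1

(i) Weight -> Bin: every LHS value maps to a single RHS value — holds.
(ii) Supplier -> Bin: Supplier=m: rows 2, 8 → Bin takes values {o, e} — violation; Supplier=n: rows 4, 9 → Bin takes values {n, e} — violation; Supplier=s: rows 6, 7 → Bin takes values {n, o} — violation — fails.
(iii) PartNo -> Bin: PartNo=M: rows 1, 5 → Bin takes values {o, e} — violation; PartNo=F: rows 3, 7 → Bin takes values {e, o} — violation; PartNo=C: rows 4, 9 → Bin takes values {n, e} — violation — fails.
1 of the 3 dependencies holds.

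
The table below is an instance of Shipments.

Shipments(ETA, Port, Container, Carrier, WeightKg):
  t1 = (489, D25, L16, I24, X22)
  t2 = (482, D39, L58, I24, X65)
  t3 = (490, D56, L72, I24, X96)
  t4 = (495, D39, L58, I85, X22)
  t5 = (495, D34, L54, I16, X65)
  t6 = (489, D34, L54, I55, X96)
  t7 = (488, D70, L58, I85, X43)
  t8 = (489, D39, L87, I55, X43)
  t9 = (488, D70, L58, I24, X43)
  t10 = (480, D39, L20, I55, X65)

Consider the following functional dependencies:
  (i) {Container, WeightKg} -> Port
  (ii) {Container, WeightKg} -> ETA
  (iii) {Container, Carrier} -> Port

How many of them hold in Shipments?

(i) {Container, WeightKg} -> Port: every LHS value maps to a single RHS value — holds.
(ii) {Container, WeightKg} -> ETA: every LHS value maps to a single RHS value — holds.
(iii) {Container, Carrier} -> Port: (Container=L58, Carrier=I24): rows 2, 9 → Port takes values {D39, D70} — violation; (Container=L58, Carrier=I85): rows 4, 7 → Port takes values {D39, D70} — violation — fails.
2 of the 3 dependencies hold.

2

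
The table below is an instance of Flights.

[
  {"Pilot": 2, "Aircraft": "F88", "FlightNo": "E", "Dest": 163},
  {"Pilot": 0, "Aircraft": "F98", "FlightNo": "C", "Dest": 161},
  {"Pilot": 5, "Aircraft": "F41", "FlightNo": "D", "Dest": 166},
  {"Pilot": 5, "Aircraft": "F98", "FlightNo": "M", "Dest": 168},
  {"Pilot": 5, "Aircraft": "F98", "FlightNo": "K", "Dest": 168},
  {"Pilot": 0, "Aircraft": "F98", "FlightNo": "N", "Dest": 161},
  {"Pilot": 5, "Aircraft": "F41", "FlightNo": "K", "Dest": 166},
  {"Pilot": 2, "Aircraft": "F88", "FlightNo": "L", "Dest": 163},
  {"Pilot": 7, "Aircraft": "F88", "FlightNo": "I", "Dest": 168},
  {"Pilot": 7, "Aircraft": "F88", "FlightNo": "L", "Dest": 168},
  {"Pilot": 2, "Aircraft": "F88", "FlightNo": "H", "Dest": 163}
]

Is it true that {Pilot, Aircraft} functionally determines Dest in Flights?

Yes

(Pilot=2, Aircraft=F88): 3 rows → Dest = 163, 163, 163 ✓
(Pilot=0, Aircraft=F98): 2 rows → Dest = 161, 161 ✓
(Pilot=5, Aircraft=F41): 2 rows → Dest = 166, 166 ✓
(Pilot=5, Aircraft=F98): 2 rows → Dest = 168, 168 ✓
(Pilot=7, Aircraft=F88): 2 rows → Dest = 168, 168 ✓
Every {Pilot, Aircraft} value is associated with a single Dest value, so {Pilot, Aircraft} → Dest holds.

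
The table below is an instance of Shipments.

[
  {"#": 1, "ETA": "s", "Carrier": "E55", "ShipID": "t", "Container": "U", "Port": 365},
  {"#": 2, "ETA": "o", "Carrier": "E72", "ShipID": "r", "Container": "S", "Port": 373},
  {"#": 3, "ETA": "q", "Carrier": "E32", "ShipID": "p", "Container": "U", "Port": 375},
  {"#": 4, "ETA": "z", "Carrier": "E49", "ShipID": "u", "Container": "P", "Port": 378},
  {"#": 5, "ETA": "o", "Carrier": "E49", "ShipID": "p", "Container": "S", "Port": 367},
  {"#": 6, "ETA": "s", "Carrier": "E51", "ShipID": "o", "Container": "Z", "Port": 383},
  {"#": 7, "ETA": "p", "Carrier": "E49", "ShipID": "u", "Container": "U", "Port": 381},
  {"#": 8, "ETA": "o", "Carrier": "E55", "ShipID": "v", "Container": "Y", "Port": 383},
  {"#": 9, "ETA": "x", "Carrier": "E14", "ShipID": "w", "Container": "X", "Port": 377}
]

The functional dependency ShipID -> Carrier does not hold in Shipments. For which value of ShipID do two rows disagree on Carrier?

p

ShipID=t: row 1 → Carrier = E55 ✓
ShipID=r: row 2 → Carrier = E72 ✓
ShipID=p: rows 3, 5 → Carrier takes values {E32, E49} — violation
ShipID=u: rows 4, 7 → Carrier = E49, E49 ✓
ShipID=o: row 6 → Carrier = E51 ✓
ShipID=v: row 8 → Carrier = E55 ✓
ShipID=w: row 9 → Carrier = E14 ✓
The only ShipID value with inconsistent Carrier is ShipID=p.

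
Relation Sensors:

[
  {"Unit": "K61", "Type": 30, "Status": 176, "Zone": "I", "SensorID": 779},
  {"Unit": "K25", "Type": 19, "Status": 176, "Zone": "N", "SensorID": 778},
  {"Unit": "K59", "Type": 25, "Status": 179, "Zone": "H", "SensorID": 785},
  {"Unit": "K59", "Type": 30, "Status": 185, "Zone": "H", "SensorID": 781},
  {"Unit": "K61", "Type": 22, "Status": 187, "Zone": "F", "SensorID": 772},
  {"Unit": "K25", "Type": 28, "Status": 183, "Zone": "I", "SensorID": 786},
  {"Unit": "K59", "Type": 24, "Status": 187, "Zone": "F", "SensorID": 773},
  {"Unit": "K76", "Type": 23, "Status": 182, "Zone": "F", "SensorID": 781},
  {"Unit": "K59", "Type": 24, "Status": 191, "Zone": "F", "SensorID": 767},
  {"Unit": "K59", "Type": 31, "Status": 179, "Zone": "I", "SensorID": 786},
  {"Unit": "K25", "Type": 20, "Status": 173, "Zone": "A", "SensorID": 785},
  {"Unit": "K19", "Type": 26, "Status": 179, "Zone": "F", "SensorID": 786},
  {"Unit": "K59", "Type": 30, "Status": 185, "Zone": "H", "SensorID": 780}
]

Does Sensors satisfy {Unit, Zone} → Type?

(Unit=K61, Zone=I): 1 row → Type = 30 ✓
(Unit=K25, Zone=N): 1 row → Type = 19 ✓
(Unit=K59, Zone=H): 3 rows → Type takes values {25, 30} — violation
(Unit=K61, Zone=F): 1 row → Type = 22 ✓
(Unit=K25, Zone=I): 1 row → Type = 28 ✓
(Unit=K59, Zone=F): 2 rows → Type = 24, 24 ✓
(Unit=K76, Zone=F): 1 row → Type = 23 ✓
(Unit=K59, Zone=I): 1 row → Type = 31 ✓
(Unit=K25, Zone=A): 1 row → Type = 20 ✓
(Unit=K19, Zone=F): 1 row → Type = 26 ✓
Two rows agree on {Unit, Zone} but differ on Type, so {Unit, Zone} → Type does not hold.

No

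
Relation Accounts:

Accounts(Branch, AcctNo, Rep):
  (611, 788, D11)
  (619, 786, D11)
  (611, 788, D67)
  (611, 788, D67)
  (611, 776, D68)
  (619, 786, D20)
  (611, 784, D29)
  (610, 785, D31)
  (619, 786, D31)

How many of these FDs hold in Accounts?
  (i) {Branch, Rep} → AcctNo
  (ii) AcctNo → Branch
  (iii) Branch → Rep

2

(i) {Branch, Rep} → AcctNo: every LHS value maps to a single RHS value — holds.
(ii) AcctNo → Branch: every LHS value maps to a single RHS value — holds.
(iii) Branch → Rep: Branch=611: 5 rows → Rep takes values {D11, D67, D68, D29} — violation; Branch=619: 3 rows → Rep takes values {D11, D20, D31} — violation — fails.
2 of the 3 dependencies hold.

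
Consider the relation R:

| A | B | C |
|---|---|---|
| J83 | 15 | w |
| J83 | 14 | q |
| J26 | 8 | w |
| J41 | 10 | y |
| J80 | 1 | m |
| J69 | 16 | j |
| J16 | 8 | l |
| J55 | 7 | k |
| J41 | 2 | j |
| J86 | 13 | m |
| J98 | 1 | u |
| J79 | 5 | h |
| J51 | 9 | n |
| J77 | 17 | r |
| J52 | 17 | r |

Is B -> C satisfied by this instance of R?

No

B=15: 1 row → C = w ✓
B=14: 1 row → C = q ✓
B=8: 2 rows → C takes values {w, l} — violation
B=10: 1 row → C = y ✓
B=1: 2 rows → C takes values {m, u} — violation
B=16: 1 row → C = j ✓
B=7: 1 row → C = k ✓
B=2: 1 row → C = j ✓
B=13: 1 row → C = m ✓
B=5: 1 row → C = h ✓
B=9: 1 row → C = n ✓
B=17: 2 rows → C = r, r ✓
Two rows agree on B but differ on C, so B -> C does not hold.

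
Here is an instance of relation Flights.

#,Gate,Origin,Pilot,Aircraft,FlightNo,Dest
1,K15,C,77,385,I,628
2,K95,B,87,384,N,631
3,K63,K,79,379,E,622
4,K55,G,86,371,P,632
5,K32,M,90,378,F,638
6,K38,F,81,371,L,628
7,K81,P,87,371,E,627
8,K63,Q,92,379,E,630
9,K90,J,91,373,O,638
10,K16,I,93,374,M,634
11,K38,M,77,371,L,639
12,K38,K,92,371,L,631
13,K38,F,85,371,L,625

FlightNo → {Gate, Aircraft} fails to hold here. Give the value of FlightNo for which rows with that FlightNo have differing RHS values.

E

FlightNo=I: row 1 → {Gate,Aircraft} = (K15, 385) ✓
FlightNo=N: row 2 → {Gate,Aircraft} = (K95, 384) ✓
FlightNo=E: rows 3, 7, 8 → {Gate,Aircraft} takes values {(K63, 379), (K81, 371)} — violation
FlightNo=P: row 4 → {Gate,Aircraft} = (K55, 371) ✓
FlightNo=F: row 5 → {Gate,Aircraft} = (K32, 378) ✓
FlightNo=L: rows 6, 11, 12, 13 → {Gate,Aircraft} = (K38, 371), (K38, 371), (K38, 371), (K38, 371) ✓
FlightNo=O: row 9 → {Gate,Aircraft} = (K90, 373) ✓
FlightNo=M: row 10 → {Gate,Aircraft} = (K16, 374) ✓
The only FlightNo value with inconsistent RHS is FlightNo=E.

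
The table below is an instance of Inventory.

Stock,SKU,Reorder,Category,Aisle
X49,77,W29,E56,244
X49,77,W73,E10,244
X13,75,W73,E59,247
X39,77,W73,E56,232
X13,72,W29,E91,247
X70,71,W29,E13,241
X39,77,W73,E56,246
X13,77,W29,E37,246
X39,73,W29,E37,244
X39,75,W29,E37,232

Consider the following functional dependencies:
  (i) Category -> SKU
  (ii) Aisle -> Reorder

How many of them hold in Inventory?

0

(i) Category -> SKU: Category=E37: 3 rows → SKU takes values {77, 73, 75} — violation — fails.
(ii) Aisle -> Reorder: Aisle=244: 3 rows → Reorder takes values {W29, W73} — violation; Aisle=247: 2 rows → Reorder takes values {W73, W29} — violation; Aisle=232: 2 rows → Reorder takes values {W73, W29} — violation; Aisle=246: 2 rows → Reorder takes values {W73, W29} — violation — fails.
None of the 2 dependencies hold.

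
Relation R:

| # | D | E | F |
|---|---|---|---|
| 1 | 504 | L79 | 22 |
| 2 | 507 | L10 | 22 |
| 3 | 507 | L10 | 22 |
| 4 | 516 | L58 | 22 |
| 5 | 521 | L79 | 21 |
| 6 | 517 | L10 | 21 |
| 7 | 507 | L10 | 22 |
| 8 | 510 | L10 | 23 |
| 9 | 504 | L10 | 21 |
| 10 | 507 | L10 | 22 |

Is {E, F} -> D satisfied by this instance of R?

(E=L79, F=22): row 1 → D = 504 ✓
(E=L10, F=22): rows 2, 3, 7, 10 → D = 507, 507, 507, 507 ✓
(E=L58, F=22): row 4 → D = 516 ✓
(E=L79, F=21): row 5 → D = 521 ✓
(E=L10, F=21): rows 6, 9 → D takes values {517, 504} — violation
(E=L10, F=23): row 8 → D = 510 ✓
Two rows agree on {E, F} but differ on D, so {E, F} -> D does not hold.

No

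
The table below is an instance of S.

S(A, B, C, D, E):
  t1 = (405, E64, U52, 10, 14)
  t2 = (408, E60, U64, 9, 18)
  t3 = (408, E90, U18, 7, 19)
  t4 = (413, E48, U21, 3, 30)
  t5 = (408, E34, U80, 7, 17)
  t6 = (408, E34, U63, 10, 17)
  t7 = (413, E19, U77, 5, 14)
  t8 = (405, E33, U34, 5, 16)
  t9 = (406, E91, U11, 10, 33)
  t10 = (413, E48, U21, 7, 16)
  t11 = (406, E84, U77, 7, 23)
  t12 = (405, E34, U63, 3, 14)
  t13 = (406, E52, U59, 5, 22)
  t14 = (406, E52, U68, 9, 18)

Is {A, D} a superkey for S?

No

Rows 3 and 5 have the same {A, D} value (A=408, D=7) but are distinct tuples, so {A, D} does not determine every attribute — not a superkey.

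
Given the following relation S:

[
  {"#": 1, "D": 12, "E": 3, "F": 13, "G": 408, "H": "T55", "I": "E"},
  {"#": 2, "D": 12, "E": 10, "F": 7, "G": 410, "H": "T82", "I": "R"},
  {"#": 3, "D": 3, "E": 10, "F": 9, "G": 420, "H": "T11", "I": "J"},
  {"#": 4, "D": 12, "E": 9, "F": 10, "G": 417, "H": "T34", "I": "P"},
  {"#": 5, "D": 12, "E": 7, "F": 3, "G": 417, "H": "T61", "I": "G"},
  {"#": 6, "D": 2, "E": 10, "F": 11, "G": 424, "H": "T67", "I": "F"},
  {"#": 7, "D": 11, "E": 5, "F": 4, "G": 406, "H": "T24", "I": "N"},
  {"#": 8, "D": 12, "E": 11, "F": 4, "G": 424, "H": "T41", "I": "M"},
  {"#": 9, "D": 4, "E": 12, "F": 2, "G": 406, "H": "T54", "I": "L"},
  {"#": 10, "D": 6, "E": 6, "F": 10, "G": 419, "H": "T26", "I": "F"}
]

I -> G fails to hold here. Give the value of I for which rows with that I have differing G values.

F

I=E: row 1 → G = 408 ✓
I=R: row 2 → G = 410 ✓
I=J: row 3 → G = 420 ✓
I=P: row 4 → G = 417 ✓
I=G: row 5 → G = 417 ✓
I=F: rows 6, 10 → G takes values {424, 419} — violation
I=N: row 7 → G = 406 ✓
I=M: row 8 → G = 424 ✓
I=L: row 9 → G = 406 ✓
The only I value with inconsistent G is I=F.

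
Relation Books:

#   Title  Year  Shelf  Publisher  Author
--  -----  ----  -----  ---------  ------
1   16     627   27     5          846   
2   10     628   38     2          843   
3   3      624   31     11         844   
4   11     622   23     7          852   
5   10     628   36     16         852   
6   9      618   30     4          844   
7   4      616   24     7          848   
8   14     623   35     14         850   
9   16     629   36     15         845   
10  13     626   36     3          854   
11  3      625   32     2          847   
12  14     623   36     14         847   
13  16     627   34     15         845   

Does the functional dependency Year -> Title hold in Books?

Year=627: rows 1, 13 → Title = 16, 16 ✓
Year=628: rows 2, 5 → Title = 10, 10 ✓
Year=624: row 3 → Title = 3 ✓
Year=622: row 4 → Title = 11 ✓
Year=618: row 6 → Title = 9 ✓
Year=616: row 7 → Title = 4 ✓
Year=623: rows 8, 12 → Title = 14, 14 ✓
Year=629: row 9 → Title = 16 ✓
Year=626: row 10 → Title = 13 ✓
Year=625: row 11 → Title = 3 ✓
Every Year value is associated with a single Title value, so Year -> Title holds.

Yes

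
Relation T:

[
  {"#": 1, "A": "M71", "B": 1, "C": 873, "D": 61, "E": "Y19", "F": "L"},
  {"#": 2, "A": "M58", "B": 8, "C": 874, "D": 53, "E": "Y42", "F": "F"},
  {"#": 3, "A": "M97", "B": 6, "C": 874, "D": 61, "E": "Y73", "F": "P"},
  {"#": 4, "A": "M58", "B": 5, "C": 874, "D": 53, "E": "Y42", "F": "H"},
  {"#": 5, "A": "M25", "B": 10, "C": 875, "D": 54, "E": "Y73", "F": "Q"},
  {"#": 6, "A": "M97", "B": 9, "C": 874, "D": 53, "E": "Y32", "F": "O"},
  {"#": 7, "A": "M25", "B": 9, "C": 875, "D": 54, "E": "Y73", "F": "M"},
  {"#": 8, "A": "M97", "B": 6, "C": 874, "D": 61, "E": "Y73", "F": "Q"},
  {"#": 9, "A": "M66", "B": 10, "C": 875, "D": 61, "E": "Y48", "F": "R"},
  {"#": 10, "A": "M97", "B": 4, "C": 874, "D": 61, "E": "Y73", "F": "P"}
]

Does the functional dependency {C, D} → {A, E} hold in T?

No

(C=873, D=61): row 1 → {A,E} = (M71, Y19) ✓
(C=874, D=53): rows 2, 4, 6 → {A,E} takes values {(M58, Y42), (M97, Y32)} — violation
(C=874, D=61): rows 3, 8, 10 → {A,E} = (M97, Y73), (M97, Y73), (M97, Y73) ✓
(C=875, D=54): rows 5, 7 → {A,E} = (M25, Y73), (M25, Y73) ✓
(C=875, D=61): row 9 → {A,E} = (M66, Y48) ✓
Two rows agree on {C, D} but differ on {A, E}, so {C, D} → {A, E} does not hold.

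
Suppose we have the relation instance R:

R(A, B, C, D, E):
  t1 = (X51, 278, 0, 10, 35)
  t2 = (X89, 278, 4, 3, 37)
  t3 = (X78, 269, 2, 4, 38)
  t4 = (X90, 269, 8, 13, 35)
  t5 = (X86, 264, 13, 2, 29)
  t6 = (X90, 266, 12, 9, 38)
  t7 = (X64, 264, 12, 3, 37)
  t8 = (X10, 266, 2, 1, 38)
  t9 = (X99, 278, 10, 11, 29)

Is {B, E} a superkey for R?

Rows 6 and 8 have the same {B, E} value (B=266, E=38) but are distinct tuples, so {B, E} does not determine every attribute — not a superkey.

No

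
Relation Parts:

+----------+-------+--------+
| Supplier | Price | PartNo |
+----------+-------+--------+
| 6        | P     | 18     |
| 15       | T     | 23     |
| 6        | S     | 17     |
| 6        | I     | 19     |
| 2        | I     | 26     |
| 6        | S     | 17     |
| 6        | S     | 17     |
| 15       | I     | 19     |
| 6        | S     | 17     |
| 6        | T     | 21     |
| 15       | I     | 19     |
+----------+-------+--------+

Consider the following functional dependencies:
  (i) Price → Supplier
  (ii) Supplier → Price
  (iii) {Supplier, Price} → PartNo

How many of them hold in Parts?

(i) Price → Supplier: Price=T: 2 rows → Supplier takes values {15, 6} — violation; Price=I: 4 rows → Supplier takes values {6, 2, 15} — violation — fails.
(ii) Supplier → Price: Supplier=6: 7 rows → Price takes values {P, S, I, T} — violation; Supplier=15: 3 rows → Price takes values {T, I} — violation — fails.
(iii) {Supplier, Price} → PartNo: every LHS value maps to a single RHS value — holds.
1 of the 3 dependencies holds.

1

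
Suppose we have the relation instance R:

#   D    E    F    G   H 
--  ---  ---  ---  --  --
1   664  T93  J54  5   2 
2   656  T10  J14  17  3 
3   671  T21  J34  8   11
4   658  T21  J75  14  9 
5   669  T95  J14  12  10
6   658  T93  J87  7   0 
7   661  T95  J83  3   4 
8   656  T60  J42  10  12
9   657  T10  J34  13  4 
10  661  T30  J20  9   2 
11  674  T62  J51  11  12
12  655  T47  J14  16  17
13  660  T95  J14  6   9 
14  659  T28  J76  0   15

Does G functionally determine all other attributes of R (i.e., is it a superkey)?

Yes

All 14 rows have distinct G values, so G → (all attributes) holds and G is a superkey.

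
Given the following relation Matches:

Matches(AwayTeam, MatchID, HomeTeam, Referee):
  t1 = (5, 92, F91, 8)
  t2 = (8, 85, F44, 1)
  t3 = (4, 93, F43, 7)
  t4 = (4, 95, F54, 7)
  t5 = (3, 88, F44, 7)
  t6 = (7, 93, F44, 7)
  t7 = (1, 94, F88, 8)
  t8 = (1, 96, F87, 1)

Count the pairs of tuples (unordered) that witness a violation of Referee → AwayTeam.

Referee=8: violating pairs (1,7) — 1 pair.
Referee=1: violating pairs (2,8) — 1 pair.
Referee=7: violating pairs (3,5), (3,6), (4,5), (4,6), (5,6) — 5 pairs.

7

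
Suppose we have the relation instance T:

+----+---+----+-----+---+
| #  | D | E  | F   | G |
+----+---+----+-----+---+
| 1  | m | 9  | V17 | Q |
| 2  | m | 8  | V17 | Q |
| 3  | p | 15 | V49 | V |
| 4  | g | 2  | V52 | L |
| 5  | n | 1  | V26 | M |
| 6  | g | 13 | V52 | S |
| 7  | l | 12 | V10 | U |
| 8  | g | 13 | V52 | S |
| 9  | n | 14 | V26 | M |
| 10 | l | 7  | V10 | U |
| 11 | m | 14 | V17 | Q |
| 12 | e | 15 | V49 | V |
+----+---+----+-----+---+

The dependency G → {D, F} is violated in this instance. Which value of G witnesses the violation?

V

G=Q: rows 1, 2, 11 → {D,F} = (m, V17), (m, V17), (m, V17) ✓
G=V: rows 3, 12 → {D,F} takes values {(p, V49), (e, V49)} — violation
G=L: row 4 → {D,F} = (g, V52) ✓
G=M: rows 5, 9 → {D,F} = (n, V26), (n, V26) ✓
G=S: rows 6, 8 → {D,F} = (g, V52), (g, V52) ✓
G=U: rows 7, 10 → {D,F} = (l, V10), (l, V10) ✓
The only G value with inconsistent RHS is G=V.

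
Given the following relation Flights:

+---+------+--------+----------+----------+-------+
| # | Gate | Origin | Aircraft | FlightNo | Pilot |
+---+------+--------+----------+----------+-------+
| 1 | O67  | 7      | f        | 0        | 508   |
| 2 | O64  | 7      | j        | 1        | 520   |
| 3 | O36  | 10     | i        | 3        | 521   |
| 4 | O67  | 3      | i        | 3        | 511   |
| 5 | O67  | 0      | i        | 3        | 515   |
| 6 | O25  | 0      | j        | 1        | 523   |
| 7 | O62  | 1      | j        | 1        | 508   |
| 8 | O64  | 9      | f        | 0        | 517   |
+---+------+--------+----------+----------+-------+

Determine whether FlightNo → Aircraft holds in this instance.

FlightNo=0: rows 1, 8 → Aircraft = f, f ✓
FlightNo=1: rows 2, 6, 7 → Aircraft = j, j, j ✓
FlightNo=3: rows 3, 4, 5 → Aircraft = i, i, i ✓
Every FlightNo value is associated with a single Aircraft value, so FlightNo → Aircraft holds.

Yes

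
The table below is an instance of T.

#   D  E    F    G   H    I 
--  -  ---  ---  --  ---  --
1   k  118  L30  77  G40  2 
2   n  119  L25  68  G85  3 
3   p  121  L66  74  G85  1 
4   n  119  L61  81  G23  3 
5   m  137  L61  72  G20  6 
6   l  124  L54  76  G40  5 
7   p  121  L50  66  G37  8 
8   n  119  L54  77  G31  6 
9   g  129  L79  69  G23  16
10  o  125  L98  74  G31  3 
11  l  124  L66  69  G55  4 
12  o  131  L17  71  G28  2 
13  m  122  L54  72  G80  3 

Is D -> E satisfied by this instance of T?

D=k: row 1 → E = 118 ✓
D=n: rows 2, 4, 8 → E = 119, 119, 119 ✓
D=p: rows 3, 7 → E = 121, 121 ✓
D=m: rows 5, 13 → E takes values {137, 122} — violation
D=l: rows 6, 11 → E = 124, 124 ✓
D=g: row 9 → E = 129 ✓
D=o: rows 10, 12 → E takes values {125, 131} — violation
Two rows agree on D but differ on E, so D -> E does not hold.

No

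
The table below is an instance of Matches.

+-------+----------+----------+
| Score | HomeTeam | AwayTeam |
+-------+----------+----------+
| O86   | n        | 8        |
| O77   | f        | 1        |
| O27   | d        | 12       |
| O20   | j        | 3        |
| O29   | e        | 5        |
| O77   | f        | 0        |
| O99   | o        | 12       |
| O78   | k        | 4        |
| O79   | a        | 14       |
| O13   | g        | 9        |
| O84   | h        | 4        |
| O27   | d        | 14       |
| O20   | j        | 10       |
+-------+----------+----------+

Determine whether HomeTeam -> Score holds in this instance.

Yes

HomeTeam=n: 1 row → Score = O86 ✓
HomeTeam=f: 2 rows → Score = O77, O77 ✓
HomeTeam=d: 2 rows → Score = O27, O27 ✓
HomeTeam=j: 2 rows → Score = O20, O20 ✓
HomeTeam=e: 1 row → Score = O29 ✓
HomeTeam=o: 1 row → Score = O99 ✓
HomeTeam=k: 1 row → Score = O78 ✓
HomeTeam=a: 1 row → Score = O79 ✓
HomeTeam=g: 1 row → Score = O13 ✓
HomeTeam=h: 1 row → Score = O84 ✓
Every HomeTeam value is associated with a single Score value, so HomeTeam -> Score holds.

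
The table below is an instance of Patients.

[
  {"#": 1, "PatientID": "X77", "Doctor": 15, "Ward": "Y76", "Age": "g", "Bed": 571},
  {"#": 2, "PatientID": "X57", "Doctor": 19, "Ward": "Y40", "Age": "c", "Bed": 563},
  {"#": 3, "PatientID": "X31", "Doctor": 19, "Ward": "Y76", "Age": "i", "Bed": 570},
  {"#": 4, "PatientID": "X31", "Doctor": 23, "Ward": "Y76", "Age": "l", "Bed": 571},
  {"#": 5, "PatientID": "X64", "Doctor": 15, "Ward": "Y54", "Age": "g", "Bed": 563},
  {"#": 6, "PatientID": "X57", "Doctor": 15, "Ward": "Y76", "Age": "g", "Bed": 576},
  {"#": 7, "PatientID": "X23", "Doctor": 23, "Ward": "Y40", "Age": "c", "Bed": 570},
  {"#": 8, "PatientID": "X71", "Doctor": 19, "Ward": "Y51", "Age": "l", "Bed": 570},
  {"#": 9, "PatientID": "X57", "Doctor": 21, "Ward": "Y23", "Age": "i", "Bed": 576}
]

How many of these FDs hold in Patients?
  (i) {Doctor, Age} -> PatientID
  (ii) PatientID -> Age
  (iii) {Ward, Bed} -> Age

(i) {Doctor, Age} -> PatientID: (Doctor=15, Age=g): rows 1, 5, 6 → PatientID takes values {X77, X64, X57} — violation — fails.
(ii) PatientID -> Age: PatientID=X57: rows 2, 6, 9 → Age takes values {c, g, i} — violation; PatientID=X31: rows 3, 4 → Age takes values {i, l} — violation — fails.
(iii) {Ward, Bed} -> Age: (Ward=Y76, Bed=571): rows 1, 4 → Age takes values {g, l} — violation — fails.
None of the 3 dependencies hold.

0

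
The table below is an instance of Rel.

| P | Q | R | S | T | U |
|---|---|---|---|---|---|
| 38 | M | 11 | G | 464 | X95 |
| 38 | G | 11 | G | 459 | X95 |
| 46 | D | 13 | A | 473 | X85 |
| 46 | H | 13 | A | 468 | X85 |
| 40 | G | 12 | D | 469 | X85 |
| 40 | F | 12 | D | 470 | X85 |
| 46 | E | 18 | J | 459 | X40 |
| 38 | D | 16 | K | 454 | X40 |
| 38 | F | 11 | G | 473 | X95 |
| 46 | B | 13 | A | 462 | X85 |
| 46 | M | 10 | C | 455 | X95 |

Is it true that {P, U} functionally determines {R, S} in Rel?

(P=38, U=X95): 3 rows → {R,S} = (11, G), (11, G), (11, G) ✓
(P=46, U=X85): 3 rows → {R,S} = (13, A), (13, A), (13, A) ✓
(P=40, U=X85): 2 rows → {R,S} = (12, D), (12, D) ✓
(P=46, U=X40): 1 row → {R,S} = (18, J) ✓
(P=38, U=X40): 1 row → {R,S} = (16, K) ✓
(P=46, U=X95): 1 row → {R,S} = (10, C) ✓
Every {P, U} value is associated with a single {R, S} value, so {P, U} -> {R, S} holds.

Yes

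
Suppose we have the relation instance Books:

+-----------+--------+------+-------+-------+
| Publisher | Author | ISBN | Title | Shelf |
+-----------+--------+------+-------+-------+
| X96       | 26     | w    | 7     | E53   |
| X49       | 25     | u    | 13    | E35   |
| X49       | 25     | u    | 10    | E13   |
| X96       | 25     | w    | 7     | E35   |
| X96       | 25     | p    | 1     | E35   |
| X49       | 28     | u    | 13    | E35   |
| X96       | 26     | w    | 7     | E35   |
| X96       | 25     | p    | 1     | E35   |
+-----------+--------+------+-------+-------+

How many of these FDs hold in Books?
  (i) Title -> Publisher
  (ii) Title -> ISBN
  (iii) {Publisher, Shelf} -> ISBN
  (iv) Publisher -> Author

(i) Title -> Publisher: every LHS value maps to a single RHS value — holds.
(ii) Title -> ISBN: every LHS value maps to a single RHS value — holds.
(iii) {Publisher, Shelf} -> ISBN: (Publisher=X96, Shelf=E35): 4 rows → ISBN takes values {w, p} — violation — fails.
(iv) Publisher -> Author: Publisher=X96: 5 rows → Author takes values {26, 25} — violation; Publisher=X49: 3 rows → Author takes values {25, 28} — violation — fails.
2 of the 4 dependencies hold.

2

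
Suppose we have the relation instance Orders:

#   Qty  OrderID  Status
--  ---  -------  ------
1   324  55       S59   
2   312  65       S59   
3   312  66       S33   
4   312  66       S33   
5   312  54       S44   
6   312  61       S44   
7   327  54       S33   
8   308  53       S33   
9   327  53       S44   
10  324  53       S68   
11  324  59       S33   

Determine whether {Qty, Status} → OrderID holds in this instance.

No

(Qty=324, Status=S59): row 1 → OrderID = 55 ✓
(Qty=312, Status=S59): row 2 → OrderID = 65 ✓
(Qty=312, Status=S33): rows 3, 4 → OrderID = 66, 66 ✓
(Qty=312, Status=S44): rows 5, 6 → OrderID takes values {54, 61} — violation
(Qty=327, Status=S33): row 7 → OrderID = 54 ✓
(Qty=308, Status=S33): row 8 → OrderID = 53 ✓
(Qty=327, Status=S44): row 9 → OrderID = 53 ✓
(Qty=324, Status=S68): row 10 → OrderID = 53 ✓
(Qty=324, Status=S33): row 11 → OrderID = 59 ✓
Two rows agree on {Qty, Status} but differ on OrderID, so {Qty, Status} → OrderID does not hold.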